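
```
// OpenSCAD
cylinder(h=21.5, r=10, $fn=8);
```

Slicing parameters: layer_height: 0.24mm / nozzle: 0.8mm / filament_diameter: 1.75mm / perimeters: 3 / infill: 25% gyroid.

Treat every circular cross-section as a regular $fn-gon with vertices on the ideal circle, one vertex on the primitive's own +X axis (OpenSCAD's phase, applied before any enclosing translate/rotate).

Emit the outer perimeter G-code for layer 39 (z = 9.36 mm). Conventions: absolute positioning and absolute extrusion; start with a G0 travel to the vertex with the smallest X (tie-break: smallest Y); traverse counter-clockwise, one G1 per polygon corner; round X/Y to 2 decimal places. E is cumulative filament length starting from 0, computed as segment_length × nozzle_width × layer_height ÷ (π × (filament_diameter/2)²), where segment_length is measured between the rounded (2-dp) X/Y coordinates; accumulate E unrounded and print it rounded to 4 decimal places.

At z = 9.36 mm: the r=10 cylinder gives a regular 8-gon of circumradius 10 (constant along its height). The outline is a single polygon with 8 vertices. Extrusion per mm of travel: 0.8 × 0.24 / (π × 0.875²) = 0.079824. Accumulating E over each segment gives final E = 4.8872.

G0 X-10.00 Y0.00 Z9.36
G1 X-7.07 Y-7.07 E0.6109
G1 X0.00 Y-10.00 E1.2218
G1 X7.07 Y-7.07 E1.8327
G1 X10.00 Y0.00 E2.4436
G1 X7.07 Y7.07 E3.0545
G1 X0.00 Y10.00 E3.6654
G1 X-7.07 Y7.07 E4.2763
G1 X-10.00 Y0.00 E4.8872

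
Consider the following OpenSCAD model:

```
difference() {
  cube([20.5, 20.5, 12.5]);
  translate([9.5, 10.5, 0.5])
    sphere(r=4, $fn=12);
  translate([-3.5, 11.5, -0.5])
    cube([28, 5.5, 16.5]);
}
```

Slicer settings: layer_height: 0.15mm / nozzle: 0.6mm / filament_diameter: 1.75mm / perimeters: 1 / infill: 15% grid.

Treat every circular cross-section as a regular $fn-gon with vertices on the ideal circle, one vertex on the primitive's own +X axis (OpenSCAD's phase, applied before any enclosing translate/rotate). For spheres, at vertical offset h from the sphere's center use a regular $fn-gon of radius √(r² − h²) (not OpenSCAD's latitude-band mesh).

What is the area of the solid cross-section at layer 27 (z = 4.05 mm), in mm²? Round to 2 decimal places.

298.99 mm²

At z = 4.05 mm: the cube (footprint 20.5×20.5) is included at this height (area 420.25 mm²); the r=4 sphere at (9.5, 10.5) slices to a regular 12-gon of circumradius 1.843 (√(r²−h²) with h=3.55 from center) (area = (12/2)·1.843²·sin(360°/12) = 10.19 mm²); the cube at (-3.5, 11.5) (footprint 28×5.5) is included at this height (area 154.00 mm²); After the difference (first − rest): starting from the 20.5×20.5 cube (420.25 mm²), the r=4 sphere at (9.5, 10.5) lies wholly inside it (removes its full 10.19 mm² and its 11.45 mm outline becomes a hole wall); the 28×5.5 cube at (-3.5, 11.5) partially overlaps it — only the 111.07 mm² overlap (of its 154.00 mm²) is removed, clipping the outline — area = 298.99 mm². Overall, the cross-section has 2 separate islands. Net area = 298.99 mm².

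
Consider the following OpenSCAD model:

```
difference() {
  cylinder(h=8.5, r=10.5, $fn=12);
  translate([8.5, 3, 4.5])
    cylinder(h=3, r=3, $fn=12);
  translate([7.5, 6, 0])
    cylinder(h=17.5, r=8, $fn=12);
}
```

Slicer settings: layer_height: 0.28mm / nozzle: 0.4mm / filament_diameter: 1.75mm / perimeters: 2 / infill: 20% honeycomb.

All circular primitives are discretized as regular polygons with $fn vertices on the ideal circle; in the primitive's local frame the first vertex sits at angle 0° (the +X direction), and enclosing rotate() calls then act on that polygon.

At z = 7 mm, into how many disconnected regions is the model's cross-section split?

1

At z = 7 mm: the r=10.5 cylinder gives a regular 12-gon of circumradius 10.5 (constant along its height); the r=3 cylinder at (8.5, 3) contributes a regular 12-gon of circumradius 3; the cylinder at (7.5, 6): section is a regular 12-gon, circumradius r=8; Subtracting the remaining from the first: starting from the r=10.5 cylinder, the r=3 cylinder at (8.5, 3) partially overlaps it — only the 19.93 mm² overlap (of its 27.00 mm²) is removed, clipping the outline; the r=8 cylinder at (7.5, 6) partially overlaps it — only the 69.91 mm² overlap (of its 192.00 mm²) is removed, clipping the outline — 1 connected region. The result has 1 disconnected region.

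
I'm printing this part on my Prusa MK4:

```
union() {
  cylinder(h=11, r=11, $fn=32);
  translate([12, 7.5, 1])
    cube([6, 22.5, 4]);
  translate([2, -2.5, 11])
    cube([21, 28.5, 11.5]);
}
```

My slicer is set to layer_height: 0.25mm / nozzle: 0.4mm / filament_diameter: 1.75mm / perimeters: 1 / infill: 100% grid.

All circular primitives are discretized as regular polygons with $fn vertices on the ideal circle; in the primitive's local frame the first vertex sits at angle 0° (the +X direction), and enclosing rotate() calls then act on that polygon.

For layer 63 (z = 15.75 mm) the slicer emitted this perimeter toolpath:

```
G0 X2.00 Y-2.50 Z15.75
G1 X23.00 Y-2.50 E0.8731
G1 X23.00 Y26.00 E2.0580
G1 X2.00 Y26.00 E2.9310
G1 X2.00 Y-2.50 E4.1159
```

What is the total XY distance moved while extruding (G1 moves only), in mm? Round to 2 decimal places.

Sum the Euclidean lengths of each G1 segment: total = 99.00 mm.

99.00 mm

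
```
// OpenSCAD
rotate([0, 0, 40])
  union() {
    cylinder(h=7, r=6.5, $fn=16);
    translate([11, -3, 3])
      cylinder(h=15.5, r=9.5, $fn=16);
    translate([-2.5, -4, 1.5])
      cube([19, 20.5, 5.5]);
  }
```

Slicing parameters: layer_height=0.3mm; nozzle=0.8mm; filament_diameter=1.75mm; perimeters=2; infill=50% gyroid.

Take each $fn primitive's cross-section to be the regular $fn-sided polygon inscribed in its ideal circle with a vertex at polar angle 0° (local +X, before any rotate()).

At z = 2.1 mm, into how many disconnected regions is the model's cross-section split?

At z = 2.1 mm: the cylinder: section is a regular 16-gon, circumradius r=6.5; the cylinder at (11, -3) is not intersected at this z (z outside [3, 18.5]); the cube at (-2.5, -4) (footprint 19×20.5) is included at this height; Merging all regions: the regions partially overlap (shared area 81.84 mm²), so overlapping operands fuse into one piece — 1 connected region; (whole slice rotated 40° about Z — lengths, areas and connectivity unchanged). The result has 1 disconnected region.

1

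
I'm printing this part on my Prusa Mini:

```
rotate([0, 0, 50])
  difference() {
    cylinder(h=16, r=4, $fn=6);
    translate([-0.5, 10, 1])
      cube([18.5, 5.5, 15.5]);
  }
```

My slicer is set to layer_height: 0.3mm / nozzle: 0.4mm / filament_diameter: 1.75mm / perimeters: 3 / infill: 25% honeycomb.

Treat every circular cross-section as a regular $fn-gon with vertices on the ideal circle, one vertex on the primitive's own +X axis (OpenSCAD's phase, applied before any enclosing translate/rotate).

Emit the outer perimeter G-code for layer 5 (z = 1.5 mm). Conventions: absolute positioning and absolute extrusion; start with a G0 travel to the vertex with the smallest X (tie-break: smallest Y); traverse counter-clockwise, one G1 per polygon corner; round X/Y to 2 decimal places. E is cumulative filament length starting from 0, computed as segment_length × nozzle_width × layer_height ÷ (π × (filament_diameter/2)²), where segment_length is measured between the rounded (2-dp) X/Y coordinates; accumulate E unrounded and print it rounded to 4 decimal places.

G0 X-3.94 Y0.69 Z1.50
G1 X-2.57 Y-3.06 E0.1992
G1 X1.37 Y-3.76 E0.3988
G1 X3.94 Y-0.69 E0.5986
G1 X2.57 Y3.06 E0.7978
G1 X-1.37 Y3.76 E0.9974
G1 X-3.94 Y0.69 E1.1971

At z = 1.5 mm: the cylinder: section is a regular 6-gon, circumradius r=4; the cube at (-0.5, 10) (footprint 18.5×5.5) is included at this height; Taking the first minus the rest: starting from the r=4 cylinder, the 18.5×5.5 cube at (-0.5, 10) misses the remaining region (no effect) — 1 connected region; (whole slice rotated 50° about Z — lengths, areas and connectivity unchanged). The outline is a single polygon with 6 vertices. Extrusion per mm of travel: 0.4 × 0.3 / (π × 0.875²) = 0.049890. Accumulating E over each segment gives final E = 1.1971.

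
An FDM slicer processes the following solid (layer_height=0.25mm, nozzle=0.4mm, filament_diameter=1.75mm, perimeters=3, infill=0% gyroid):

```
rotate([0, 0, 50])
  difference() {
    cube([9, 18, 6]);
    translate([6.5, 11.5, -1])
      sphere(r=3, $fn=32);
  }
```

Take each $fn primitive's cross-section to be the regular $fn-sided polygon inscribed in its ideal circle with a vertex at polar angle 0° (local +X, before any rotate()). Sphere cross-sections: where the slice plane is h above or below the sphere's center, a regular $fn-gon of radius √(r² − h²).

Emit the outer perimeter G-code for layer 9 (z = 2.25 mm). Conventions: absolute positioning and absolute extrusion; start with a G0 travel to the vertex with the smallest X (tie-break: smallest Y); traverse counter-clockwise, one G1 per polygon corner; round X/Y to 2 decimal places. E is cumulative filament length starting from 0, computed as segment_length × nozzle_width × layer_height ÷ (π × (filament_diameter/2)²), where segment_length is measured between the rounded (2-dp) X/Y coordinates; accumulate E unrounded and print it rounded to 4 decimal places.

G0 X-13.79 Y11.57 Z2.25
G1 X0.00 Y0.00 E0.7484
G1 X5.79 Y6.89 E1.1226
G1 X-8.00 Y18.46 E1.8709
G1 X-13.79 Y11.57 E2.2451

At z = 2.25 mm: the cube is present — its section is the full 9×18 rectangle; the sphere at (6.5, 11.5) is not intersected at this z (|z−center|=3.250 > r=3); Subtracting the remaining from the first: none of the subtracted shapes is present at this height, so the 9×18 cube is unchanged — 1 connected region; (whole slice rotated 50° about Z — lengths, areas and connectivity unchanged). The outline is a single polygon with 4 vertices. Extrusion per mm of travel: 0.4 × 0.25 / (π × 0.875²) = 0.041575. Accumulating E over each segment gives final E = 2.2451.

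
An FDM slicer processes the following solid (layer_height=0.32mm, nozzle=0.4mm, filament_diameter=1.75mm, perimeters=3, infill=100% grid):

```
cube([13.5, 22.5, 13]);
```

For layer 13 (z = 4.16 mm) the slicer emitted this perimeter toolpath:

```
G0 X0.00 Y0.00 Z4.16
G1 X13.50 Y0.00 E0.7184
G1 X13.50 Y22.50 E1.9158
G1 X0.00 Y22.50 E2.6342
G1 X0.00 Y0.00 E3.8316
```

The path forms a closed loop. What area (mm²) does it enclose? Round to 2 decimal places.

303.75 mm²

Apply the shoelace formula to the sequence of (X, Y) vertices; enclosed area = 303.75 mm².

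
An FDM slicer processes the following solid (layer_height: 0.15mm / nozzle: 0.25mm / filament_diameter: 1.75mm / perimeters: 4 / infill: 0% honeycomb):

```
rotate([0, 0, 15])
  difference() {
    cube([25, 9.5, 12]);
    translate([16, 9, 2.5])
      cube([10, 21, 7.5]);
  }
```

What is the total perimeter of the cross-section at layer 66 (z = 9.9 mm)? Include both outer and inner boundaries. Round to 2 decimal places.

At z = 9.9 mm: the cube (footprint 25×9.5) is included at this height (perimeter 69.00 mm); the cube at (16, 9) (footprint 10×21) is included at this height (perimeter 62.00 mm); After the difference (first − rest): starting from the 25×9.5 cube, the 10×21 cube at (16, 9) partially overlaps it — only the 4.50 mm² overlap (of its 210.00 mm²) is removed, clipping the outline — boundary = 69.00 mm; (whole slice rotated 15° about Z — lengths, areas and connectivity unchanged). Overall, the cross-section is a single solid region. Total boundary length (outer) = 69.00 mm.

69.00 mm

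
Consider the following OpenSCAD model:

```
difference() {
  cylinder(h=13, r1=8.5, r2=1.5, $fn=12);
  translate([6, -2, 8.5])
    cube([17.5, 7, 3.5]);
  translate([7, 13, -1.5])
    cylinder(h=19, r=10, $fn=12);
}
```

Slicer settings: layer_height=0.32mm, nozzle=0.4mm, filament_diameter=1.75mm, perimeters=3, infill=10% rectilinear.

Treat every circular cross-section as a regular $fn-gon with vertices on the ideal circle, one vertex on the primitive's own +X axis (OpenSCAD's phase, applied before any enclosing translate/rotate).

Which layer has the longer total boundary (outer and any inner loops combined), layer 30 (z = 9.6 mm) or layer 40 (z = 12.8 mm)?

layer 30 (z = 9.6 mm)

Layer 30 (z = 9.6): the cone (r1=8.5→r2=1.5) has section circumradius 3.331 here — a regular 12-gon (perimeter = 2·12·3.331·sin(180°/12) = 20.69 mm); the cube at (6, -2) is present — its section is the full 17.5×7 rectangle (perimeter 49.00 mm); the cylinder at (7, 13): section is a regular 12-gon, circumradius r=10 (perimeter = 2·12·10.000·sin(180°/12) = 62.12 mm); Subtracting the remaining from the first: starting from the cone, the 17.5×7 cube at (6, -2) misses the remaining region (no effect); the r=10 cylinder at (7, 13) misses the remaining region (no effect) — boundary = 20.69 mm. So its perimeter = 20.69 mm. Layer 40 (z = 12.8): the cone: at t=0.985 of its height the radius interpolates to r₁+(r₂−r₁)t = 1.608, giving a regular 12-gon of that circumradius (perimeter = 2·12·1.608·sin(180°/12) = 9.99 mm); the cube at (6, -2) is not intersected at this z (z outside [8.5, 12]); the r=10 cylinder at (7, 13) contributes a regular 12-gon of circumradius 10 (perimeter = 2·12·10.000·sin(180°/12) = 62.12 mm); After the difference (first − rest): starting from the cone, the r=10 cylinder at (7, 13) misses the remaining region (no effect) — boundary = 9.99 mm. So its perimeter = 9.99 mm. Layer 30 is larger (20.69 vs 9.99 mm).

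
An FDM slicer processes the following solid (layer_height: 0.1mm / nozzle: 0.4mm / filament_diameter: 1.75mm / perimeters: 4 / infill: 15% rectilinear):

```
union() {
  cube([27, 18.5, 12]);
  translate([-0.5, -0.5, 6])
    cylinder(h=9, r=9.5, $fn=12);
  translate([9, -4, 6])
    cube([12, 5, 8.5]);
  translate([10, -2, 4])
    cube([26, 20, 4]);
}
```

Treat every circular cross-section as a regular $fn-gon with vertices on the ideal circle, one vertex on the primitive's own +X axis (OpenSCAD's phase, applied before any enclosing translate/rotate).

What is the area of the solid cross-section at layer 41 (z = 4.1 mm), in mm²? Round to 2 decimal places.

At z = 4.1 mm: the cube is present — its section is the full 27×18.5 rectangle (area 499.50 mm²); the cylinder at (-0.5, -0.5) is not intersected at this z (z outside [6, 15]); the cube at (9, -4) is absent (z outside [6, 14.5]); the cube at (10, -2) (footprint 26×20) is included at this height (area 520.00 mm²); Combining (union): the regions partially overlap — summed areas 1019.50 mm² minus the doubly-counted overlap 306.00 mm² gives 713.50 mm² — area = 713.50 mm². Overall, the cross-section is a single solid region. Net area = 713.50 mm².

713.50 mm²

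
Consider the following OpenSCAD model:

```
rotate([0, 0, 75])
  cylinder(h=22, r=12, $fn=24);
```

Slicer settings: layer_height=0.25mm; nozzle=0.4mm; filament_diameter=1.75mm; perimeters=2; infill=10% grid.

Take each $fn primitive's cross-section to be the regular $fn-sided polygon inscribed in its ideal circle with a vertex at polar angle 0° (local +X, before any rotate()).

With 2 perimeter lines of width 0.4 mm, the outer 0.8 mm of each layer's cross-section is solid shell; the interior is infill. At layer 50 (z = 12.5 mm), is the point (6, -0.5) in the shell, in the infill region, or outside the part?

infill

At z = 12.5 mm: the r=12 cylinder contributes a regular 24-gon of circumradius 12; (rotated 75° about Z; rotation is an isometry so areas/perimeters/island counts are preserved). Overall, the cross-section is a single solid region. Undo the 75° rotation: the query point maps to (1.070, -5.925) in the un-rotated model frame. The nearest boundary edge runs (-0.00, -12.00)→(3.11, -11.59); distance from the point to it = 5.88 mm. The point is inside the cross-section and 5.88 mm from the nearest boundary — more than the 0.8 mm shell width (2 × 0.4), so it's in the infill interior.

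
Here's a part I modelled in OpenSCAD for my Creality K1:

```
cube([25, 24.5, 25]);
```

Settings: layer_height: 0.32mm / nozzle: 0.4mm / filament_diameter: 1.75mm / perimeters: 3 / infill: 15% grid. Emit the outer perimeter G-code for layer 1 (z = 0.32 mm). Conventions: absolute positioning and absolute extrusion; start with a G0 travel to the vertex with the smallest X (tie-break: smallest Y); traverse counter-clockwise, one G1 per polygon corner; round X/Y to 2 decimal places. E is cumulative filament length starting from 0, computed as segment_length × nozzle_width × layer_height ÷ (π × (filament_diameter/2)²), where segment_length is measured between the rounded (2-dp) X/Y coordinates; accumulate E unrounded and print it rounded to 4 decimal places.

At z = 0.32 mm: the 25×24.5 cube contributes its full rectangle. The outline is a single polygon with 4 vertices. Extrusion per mm of travel: 0.4 × 0.32 / (π × 0.875²) = 0.053216. Accumulating E over each segment gives final E = 5.2684.

G0 X0.00 Y0.00 Z0.32
G1 X25.00 Y0.00 E1.3304
G1 X25.00 Y24.50 E2.6342
G1 X0.00 Y24.50 E3.9646
G1 X0.00 Y0.00 E5.2684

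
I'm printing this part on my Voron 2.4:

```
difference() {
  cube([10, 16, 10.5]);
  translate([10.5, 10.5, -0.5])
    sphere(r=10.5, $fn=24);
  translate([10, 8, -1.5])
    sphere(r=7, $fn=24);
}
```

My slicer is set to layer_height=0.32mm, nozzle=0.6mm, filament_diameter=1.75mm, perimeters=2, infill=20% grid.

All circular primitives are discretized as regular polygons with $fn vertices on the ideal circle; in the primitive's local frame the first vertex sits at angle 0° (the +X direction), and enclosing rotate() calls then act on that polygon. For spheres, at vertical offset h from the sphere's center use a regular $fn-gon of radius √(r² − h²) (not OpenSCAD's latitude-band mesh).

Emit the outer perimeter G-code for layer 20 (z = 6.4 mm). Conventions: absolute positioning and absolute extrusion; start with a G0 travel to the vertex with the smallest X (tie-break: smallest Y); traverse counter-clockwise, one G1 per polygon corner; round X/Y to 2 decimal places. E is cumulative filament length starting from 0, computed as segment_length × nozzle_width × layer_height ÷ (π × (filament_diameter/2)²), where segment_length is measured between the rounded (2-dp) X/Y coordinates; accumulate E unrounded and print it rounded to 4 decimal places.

G0 X0.00 Y0.00 Z6.40
G1 X10.00 Y0.00 E0.7982
G1 X10.00 Y2.65 E1.0098
G1 X8.45 Y2.86 E1.1346
G1 X6.54 Y3.65 E1.2996
G1 X4.90 Y4.90 E1.4642
G1 X3.65 Y6.54 E1.6288
G1 X2.86 Y8.45 E1.7938
G1 X2.59 Y10.50 E1.9589
G1 X2.86 Y12.55 E2.1239
G1 X3.65 Y14.46 E2.2889
G1 X4.83 Y16.00 E2.4438
G1 X0.00 Y16.00 E2.8293
G1 X0.00 Y0.00 E4.1065

At z = 6.4 mm: the cube is present — its section is the full 10×16 rectangle; the r=10.5 sphere at (10.5, 10.5) slices to a regular 24-gon of circumradius 7.915 (√(r²−h²) with h=6.9 from center); the sphere at (10, 8) does not reach this height (|z−center|=7.900 > r=7); After the difference (first − rest): starting from the 10×16 cube, the r=10.5 sphere at (10.5, 10.5) partially overlaps it — only the 81.38 mm² overlap (of its 194.55 mm²) is removed, clipping the outline — 1 connected region. The outline is a single polygon with 13 vertices. Extrusion per mm of travel: 0.6 × 0.32 / (π × 0.875²) = 0.079824. Accumulating E over each segment gives final E = 4.1065.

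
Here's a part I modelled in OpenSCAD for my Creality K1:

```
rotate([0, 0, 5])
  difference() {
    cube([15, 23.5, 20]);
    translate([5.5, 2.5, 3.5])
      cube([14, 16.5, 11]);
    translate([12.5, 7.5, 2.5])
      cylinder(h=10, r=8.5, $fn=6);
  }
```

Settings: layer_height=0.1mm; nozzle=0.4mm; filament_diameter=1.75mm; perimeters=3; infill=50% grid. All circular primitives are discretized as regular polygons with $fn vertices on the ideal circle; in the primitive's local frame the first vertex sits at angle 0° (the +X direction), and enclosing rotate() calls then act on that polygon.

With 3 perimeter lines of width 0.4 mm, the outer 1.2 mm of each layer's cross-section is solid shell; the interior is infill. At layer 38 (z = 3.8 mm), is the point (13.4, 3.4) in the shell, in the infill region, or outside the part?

outside

At z = 3.8 mm: the cube (footprint 15×23.5) is included at this height; the 14×16.5 cube at (5.5, 2.5) contributes its full rectangle; the r=8.5 cylinder at (12.5, 7.5) contributes a regular 6-gon of circumradius 8.5; After the difference (first − rest): starting from the 15×23.5 cube, the 14×16.5 cube at (5.5, 2.5) partially overlaps it — only the 156.75 mm² overlap (of its 231.00 mm²) is removed, clipping the outline; the r=8.5 cylinder at (12.5, 7.5) partially overlaps it — only the 21.44 mm² overlap (of its 187.71 mm²) is removed, clipping the outline — 1 connected region; (rotated 5° about Z; rotation is an isometry so areas/perimeters/island counts are preserved). Overall, the cross-section is a single solid region. Undo the 5° rotation: the query point maps to (13.645, 2.219) in the un-rotated model frame. The nearest boundary edge runs (8.25, 0.14)→(15.00, 0.14); distance from the point to it = 2.08 mm. The point is not inside any of the regions above, so it lies outside the cross-section (2.08 mm from the nearest boundary).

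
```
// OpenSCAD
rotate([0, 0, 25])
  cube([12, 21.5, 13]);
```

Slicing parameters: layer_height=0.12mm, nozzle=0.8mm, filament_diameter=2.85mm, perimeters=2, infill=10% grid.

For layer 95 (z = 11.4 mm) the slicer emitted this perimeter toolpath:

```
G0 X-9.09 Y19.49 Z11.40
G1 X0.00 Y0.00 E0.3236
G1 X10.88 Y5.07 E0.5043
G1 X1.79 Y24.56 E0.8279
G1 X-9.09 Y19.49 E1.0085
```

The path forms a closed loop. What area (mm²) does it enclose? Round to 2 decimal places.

258.14 mm²

Apply the shoelace formula to the sequence of (X, Y) vertices; enclosed area = 258.14 mm².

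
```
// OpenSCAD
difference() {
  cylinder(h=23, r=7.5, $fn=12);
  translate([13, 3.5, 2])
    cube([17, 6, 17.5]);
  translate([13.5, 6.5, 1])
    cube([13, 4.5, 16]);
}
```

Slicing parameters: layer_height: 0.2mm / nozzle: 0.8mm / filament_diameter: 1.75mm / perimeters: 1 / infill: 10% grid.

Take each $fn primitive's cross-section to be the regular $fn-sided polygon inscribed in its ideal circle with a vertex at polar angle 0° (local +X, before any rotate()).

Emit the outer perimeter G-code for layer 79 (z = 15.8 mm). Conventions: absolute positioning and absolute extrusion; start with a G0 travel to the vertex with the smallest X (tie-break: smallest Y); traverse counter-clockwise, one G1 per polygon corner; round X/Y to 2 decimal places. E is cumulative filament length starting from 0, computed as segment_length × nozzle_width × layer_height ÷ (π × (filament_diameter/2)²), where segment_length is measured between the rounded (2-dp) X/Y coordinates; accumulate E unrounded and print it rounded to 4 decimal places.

G0 X-7.50 Y0.00 Z15.80
G1 X-6.50 Y-3.75 E0.2582
G1 X-3.75 Y-6.50 E0.5169
G1 X0.00 Y-7.50 E0.7750
G1 X3.75 Y-6.50 E1.0332
G1 X6.50 Y-3.75 E1.2919
G1 X7.50 Y0.00 E1.5501
G1 X6.50 Y3.75 E1.8082
G1 X3.75 Y6.50 E2.0669
G1 X0.00 Y7.50 E2.3251
G1 X-3.75 Y6.50 E2.5833
G1 X-6.50 Y3.75 E2.8420
G1 X-7.50 Y0.00 E3.1002

At z = 15.8 mm: the r=7.5 cylinder gives a regular 12-gon of circumradius 7.5 (constant along its height); the 17×6 cube at (13, 3.5) contributes its full rectangle; the cube at (13.5, 6.5) is present — its section is the full 13×4.5 rectangle; Subtracting the remaining from the first: starting from the r=7.5 cylinder, the 17×6 cube at (13, 3.5) misses the remaining region (no effect); the 13×4.5 cube at (13.5, 6.5) misses the remaining region (no effect) — 1 connected region. The outline is a single polygon with 12 vertices. Extrusion per mm of travel: 0.8 × 0.2 / (π × 0.875²) = 0.066520. Accumulating E over each segment gives final E = 3.1002.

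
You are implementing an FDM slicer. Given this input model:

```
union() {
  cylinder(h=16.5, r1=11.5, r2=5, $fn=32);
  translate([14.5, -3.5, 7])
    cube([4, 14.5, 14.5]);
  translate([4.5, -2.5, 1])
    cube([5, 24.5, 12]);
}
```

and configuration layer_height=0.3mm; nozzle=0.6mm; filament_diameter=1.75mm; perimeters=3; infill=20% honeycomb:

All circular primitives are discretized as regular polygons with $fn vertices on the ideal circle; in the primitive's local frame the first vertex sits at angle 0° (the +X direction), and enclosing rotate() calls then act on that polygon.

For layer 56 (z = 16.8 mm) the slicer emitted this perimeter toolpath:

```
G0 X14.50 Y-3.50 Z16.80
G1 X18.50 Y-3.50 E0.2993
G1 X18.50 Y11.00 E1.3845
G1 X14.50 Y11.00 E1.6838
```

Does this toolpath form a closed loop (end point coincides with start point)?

Start point (G0): (14.50, -3.50). End point (last G1): the path does not return to the start — open.

no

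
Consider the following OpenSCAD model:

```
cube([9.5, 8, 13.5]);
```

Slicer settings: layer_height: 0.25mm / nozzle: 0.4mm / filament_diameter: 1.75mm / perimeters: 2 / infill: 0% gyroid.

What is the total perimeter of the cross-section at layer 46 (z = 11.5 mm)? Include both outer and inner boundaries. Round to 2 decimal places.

35.00 mm

At z = 11.5 mm: the cube (footprint 9.5×8) is included at this height (perimeter 35.00 mm). Overall, the cross-section is a single solid region. Total boundary length (outer) = 35.00 mm.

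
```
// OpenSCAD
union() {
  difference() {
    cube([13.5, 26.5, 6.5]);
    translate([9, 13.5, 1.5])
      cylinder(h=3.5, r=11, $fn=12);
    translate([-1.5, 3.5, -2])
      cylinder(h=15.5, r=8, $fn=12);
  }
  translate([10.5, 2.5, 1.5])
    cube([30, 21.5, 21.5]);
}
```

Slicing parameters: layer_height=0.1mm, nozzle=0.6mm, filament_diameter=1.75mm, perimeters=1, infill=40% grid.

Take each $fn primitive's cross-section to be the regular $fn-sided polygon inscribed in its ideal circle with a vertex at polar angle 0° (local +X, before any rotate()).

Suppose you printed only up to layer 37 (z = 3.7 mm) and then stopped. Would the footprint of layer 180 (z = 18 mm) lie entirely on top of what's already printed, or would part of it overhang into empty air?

Compare the two slices. At z = 3.7: the 13.5×26.5 cube contributes its full rectangle (area 357.75 mm²); the r=11 cylinder at (9, 13.5) contributes a regular 12-gon of circumradius 11 (area = (12/2)·11.000²·sin(360°/12) = 363.00 mm²); the r=8 cylinder at (-1.5, 3.5) contributes a regular 12-gon of circumradius 8 (area = (12/2)·8.000²·sin(360°/12) = 192.00 mm²); Taking the first minus the rest: starting from the 13.5×26.5 cube (357.75 mm²), the r=11 cylinder at (9, 13.5) partially overlaps it — only the 260.90 mm² overlap (of its 363.00 mm²) is removed, clipping the outline; the r=8 cylinder at (-1.5, 3.5) partially overlaps it — only the 29.12 mm² overlap (of its 192.00 mm²) is removed, clipping the outline — area = 67.73 mm²; the cube at (10.5, 2.5) (footprint 30×21.5) is included at this height (area 645.00 mm²); Merging all regions: the regions partially overlap — summed areas 712.73 mm² minus the doubly-counted overlap 3.34 mm² gives 709.39 mm² — area = 709.39 mm². At z = 18: the cube is absent (z outside [0, 6.5]); the cylinder at (9, 13.5) is absent (z outside [1.5, 5]); the cylinder at (-1.5, 3.5) does not reach this height (z outside [-2, 13.5]); Subtracting the remaining from the first: the first operand is absent here, so nothing remains; the cube at (10.5, 2.5) is present — its section is the full 30×21.5 rectangle (area 645.00 mm²); Merging all regions: only the 30×21.5 cube at (10.5, 2.5) is present, so the union is just that shape — area = 645.00 mm². Checking containment: the cross-section at z = 18 is a subset of the cross-section at z = 3.7.

entirely on top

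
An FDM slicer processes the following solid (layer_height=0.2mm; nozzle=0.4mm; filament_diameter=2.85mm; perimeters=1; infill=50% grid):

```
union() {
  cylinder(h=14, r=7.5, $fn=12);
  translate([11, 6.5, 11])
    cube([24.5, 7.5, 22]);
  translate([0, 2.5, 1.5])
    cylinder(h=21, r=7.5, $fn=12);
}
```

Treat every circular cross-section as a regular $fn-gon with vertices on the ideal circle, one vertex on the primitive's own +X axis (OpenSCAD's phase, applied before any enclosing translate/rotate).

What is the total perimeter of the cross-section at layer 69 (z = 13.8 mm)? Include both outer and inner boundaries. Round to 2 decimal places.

At z = 13.8 mm: the r=7.5 cylinder gives a regular 12-gon of circumradius 7.5 (constant along its height) (perimeter = 2·12·7.500·sin(180°/12) = 46.59 mm); the cube at (11, 6.5) is present — its section is the full 24.5×7.5 rectangle (perimeter 64.00 mm); the cylinder at (0, 2.5): section is a regular 12-gon, circumradius r=7.5 (perimeter = 2·12·7.500·sin(180°/12) = 46.59 mm); Combining (union): the regions partially overlap (shared area 132.09 mm²), so the edge portions inside another operand are dropped and the merged outline is re-measured after clipping — boundary = 115.76 mm. Overall, the cross-section has 2 separate islands. Total boundary length (outer) = 115.76 mm.

115.76 mm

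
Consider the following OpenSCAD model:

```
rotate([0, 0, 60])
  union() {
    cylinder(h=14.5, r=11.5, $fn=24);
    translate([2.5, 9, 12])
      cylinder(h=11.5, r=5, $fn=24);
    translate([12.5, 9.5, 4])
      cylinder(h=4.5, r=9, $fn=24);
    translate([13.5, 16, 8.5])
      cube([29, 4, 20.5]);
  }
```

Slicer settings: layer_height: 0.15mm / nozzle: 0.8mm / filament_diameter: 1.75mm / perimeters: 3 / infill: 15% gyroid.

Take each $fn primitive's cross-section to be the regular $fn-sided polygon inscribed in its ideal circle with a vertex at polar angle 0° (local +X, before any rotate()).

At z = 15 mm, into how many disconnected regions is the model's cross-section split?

At z = 15 mm: the cylinder does not reach this height (z outside [0, 14.5]); the cylinder at (2.5, 9): section is a regular 24-gon, circumradius r=5; the cylinder at (12.5, 9.5) is not intersected at this z (z outside [4, 8.5]); the cube at (13.5, 16) is present — its section is the full 29×4 rectangle; Merging all regions: the 2 present regions are separate (no shared area or edge), so areas and boundary lengths simply add and each stays a separate island — 2 connected regions; (whole slice rotated 60° about Z — lengths, areas and connectivity unchanged). The result has 2 disconnected regions.

2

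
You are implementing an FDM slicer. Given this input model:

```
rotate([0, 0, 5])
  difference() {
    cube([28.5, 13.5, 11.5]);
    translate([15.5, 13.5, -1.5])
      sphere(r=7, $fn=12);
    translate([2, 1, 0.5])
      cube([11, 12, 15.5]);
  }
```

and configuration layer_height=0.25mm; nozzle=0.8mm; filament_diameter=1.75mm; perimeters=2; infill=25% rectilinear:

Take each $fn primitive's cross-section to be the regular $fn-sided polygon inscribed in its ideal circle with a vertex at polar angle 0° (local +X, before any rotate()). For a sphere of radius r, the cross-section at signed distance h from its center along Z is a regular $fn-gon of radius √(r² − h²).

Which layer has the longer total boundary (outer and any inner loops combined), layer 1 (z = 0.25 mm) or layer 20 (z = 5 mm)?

Layer 1 (z = 0.25): the cube (footprint 28.5×13.5) is included at this height (perimeter 84.00 mm); the sphere at (15.5, 13.5): section is a regular 12-gon, circumradius = √(r²−h²) = √(7²−1.75²) = 6.778 (perimeter = 2·12·6.778·sin(180°/12) = 42.10 mm); the cube at (2, 1) is absent (z outside [0.5, 16]); Taking the first minus the rest: starting from the 28.5×13.5 cube, the r=7 sphere at (15.5, 13.5) partially overlaps it — only the 68.91 mm² overlap (of its 137.81 mm²) is removed, clipping the outline — boundary = 91.49 mm; (rotated 5° about Z; rotation is an isometry so areas/perimeters/island counts are preserved). So its perimeter = 91.49 mm. Layer 20 (z = 5): the 28.5×13.5 cube contributes its full rectangle (perimeter 84.00 mm); the r=7 sphere at (15.5, 13.5) contributes a regular 12-gon of circumradius √(7²−6.5²) = 2.598 (perimeter = 2·12·2.598·sin(180°/12) = 16.14 mm); the cube at (2, 1) is present — its section is the full 11×12 rectangle (perimeter 46.00 mm); After the difference (first − rest): starting from the 28.5×13.5 cube, the r=7 sphere at (15.5, 13.5) partially overlaps it — only the 10.13 mm² overlap (of its 20.25 mm²) is removed, clipping the outline; the 11×12 cube at (2, 1) lies wholly inside it (removes its full 132.00 mm² and its 46.00 mm outline becomes a hole wall) — boundary (outer + 1 inner loop) = 132.87 mm; (rotated 5° about Z; rotation is an isometry so areas/perimeters/island counts are preserved). So its perimeter = 132.87 mm. Layer 20 is larger (132.87 vs 91.49 mm).

layer 20 (z = 5 mm)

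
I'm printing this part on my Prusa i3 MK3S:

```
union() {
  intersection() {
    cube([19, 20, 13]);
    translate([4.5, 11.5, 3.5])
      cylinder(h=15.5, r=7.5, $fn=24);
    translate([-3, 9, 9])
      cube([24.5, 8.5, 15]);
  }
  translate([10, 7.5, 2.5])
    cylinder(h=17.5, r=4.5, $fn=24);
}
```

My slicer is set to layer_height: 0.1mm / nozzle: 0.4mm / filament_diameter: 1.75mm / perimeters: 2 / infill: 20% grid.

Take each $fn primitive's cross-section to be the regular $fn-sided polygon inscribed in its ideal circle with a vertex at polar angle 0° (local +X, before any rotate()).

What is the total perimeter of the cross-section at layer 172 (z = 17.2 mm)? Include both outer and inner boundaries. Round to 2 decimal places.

28.19 mm

At z = 17.2 mm: the cube is not intersected at this z (z outside [0, 13]); the r=7.5 cylinder at (4.5, 11.5) contributes a regular 24-gon of circumradius 7.5 (perimeter = 2·24·7.500·sin(180°/24) = 46.99 mm); the cube at (-3, 9) is present — its section is the full 24.5×8.5 rectangle (perimeter 66.00 mm); After intersecting: at least one operand is absent at this height, so nothing remains; the r=4.5 cylinder at (10, 7.5) contributes a regular 24-gon of circumradius 4.5 (perimeter = 2·24·4.500·sin(180°/24) = 28.19 mm); Taking the union: only the r=4.5 cylinder at (10, 7.5) is present, so the union is just that shape — boundary = 28.19 mm. Overall, the cross-section is a single solid region. Total boundary length (outer) = 28.19 mm.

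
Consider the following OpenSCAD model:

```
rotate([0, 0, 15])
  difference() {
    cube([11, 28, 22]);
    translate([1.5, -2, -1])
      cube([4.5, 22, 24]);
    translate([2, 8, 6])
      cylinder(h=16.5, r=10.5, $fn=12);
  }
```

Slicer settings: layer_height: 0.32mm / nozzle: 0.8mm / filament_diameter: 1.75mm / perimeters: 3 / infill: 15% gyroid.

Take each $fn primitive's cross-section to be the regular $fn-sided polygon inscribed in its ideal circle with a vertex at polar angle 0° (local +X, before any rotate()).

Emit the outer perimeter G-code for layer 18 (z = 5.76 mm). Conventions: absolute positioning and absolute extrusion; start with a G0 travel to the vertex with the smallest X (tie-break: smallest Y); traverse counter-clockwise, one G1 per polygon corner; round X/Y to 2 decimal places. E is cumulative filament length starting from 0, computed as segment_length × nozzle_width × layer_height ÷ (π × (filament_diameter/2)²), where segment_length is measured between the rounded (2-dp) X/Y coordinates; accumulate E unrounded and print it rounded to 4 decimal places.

At z = 5.76 mm: the cube is present — its section is the full 11×28 rectangle; the cube at (1.5, -2) (footprint 4.5×22) is included at this height; the cylinder at (2, 8) is absent (z outside [6, 22.5]); Subtracting the remaining from the first: starting from the 11×28 cube, the 4.5×22 cube at (1.5, -2) partially overlaps it — only the 90.00 mm² overlap (of its 99.00 mm²) is removed, clipping the outline — 1 connected region; (whole slice rotated 15° about Z — lengths, areas and connectivity unchanged). The outline is a single polygon with 8 vertices. Extrusion per mm of travel: 0.8 × 0.32 / (π × 0.875²) = 0.106432. Accumulating E over each segment gives final E = 12.5604.

G0 X-7.25 Y27.05 Z5.76
G1 X0.00 Y0.00 E2.9806
G1 X1.45 Y0.39 E3.1404
G1 X-3.73 Y19.71 E5.2693
G1 X0.62 Y20.87 E5.7485
G1 X5.80 Y1.55 E7.8774
G1 X10.63 Y2.85 E8.4097
G1 X3.38 Y29.89 E11.3893
G1 X-7.25 Y27.05 E12.5604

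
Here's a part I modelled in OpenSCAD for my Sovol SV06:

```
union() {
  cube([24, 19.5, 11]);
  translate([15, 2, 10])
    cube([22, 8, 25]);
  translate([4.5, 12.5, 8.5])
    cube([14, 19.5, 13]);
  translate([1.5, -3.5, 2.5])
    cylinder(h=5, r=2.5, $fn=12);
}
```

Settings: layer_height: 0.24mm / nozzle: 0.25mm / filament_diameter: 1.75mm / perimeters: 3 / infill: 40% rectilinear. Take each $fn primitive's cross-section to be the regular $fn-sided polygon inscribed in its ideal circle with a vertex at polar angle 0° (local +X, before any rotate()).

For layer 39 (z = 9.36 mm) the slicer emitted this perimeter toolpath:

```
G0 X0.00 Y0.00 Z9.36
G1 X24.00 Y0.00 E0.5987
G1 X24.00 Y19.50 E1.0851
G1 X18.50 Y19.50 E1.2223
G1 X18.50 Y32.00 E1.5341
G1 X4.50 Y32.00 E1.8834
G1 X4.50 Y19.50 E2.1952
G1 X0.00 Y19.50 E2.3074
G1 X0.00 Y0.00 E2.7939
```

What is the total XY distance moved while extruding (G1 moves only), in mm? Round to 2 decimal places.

112.00 mm

Sum the Euclidean lengths of each G1 segment: total = 112.00 mm.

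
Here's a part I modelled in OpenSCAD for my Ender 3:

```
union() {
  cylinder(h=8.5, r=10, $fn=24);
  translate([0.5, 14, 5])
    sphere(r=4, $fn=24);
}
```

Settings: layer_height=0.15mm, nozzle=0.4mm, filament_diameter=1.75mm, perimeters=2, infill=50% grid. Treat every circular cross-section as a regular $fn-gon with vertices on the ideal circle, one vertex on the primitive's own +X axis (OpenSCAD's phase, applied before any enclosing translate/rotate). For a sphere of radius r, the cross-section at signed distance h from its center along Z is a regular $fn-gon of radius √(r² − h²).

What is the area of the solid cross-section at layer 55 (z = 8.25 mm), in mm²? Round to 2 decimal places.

327.47 mm²

At z = 8.25 mm: the r=10 cylinder contributes a regular 24-gon of circumradius 10 (area = (24/2)·10.000²·sin(360°/24) = 310.58 mm²); the r=4 sphere at (0.5, 14) slices to a regular 24-gon of circumradius 2.332 (√(r²−h²) with h=3.25 from center) (area = (24/2)·2.332²·sin(360°/24) = 16.89 mm²); Combining (union): the 2 present regions are separate (no shared area or edge), so areas and boundary lengths simply add and each stays a separate island — area = 327.47 mm². Overall, the cross-section has 2 separate islands. Net area = 327.47 mm².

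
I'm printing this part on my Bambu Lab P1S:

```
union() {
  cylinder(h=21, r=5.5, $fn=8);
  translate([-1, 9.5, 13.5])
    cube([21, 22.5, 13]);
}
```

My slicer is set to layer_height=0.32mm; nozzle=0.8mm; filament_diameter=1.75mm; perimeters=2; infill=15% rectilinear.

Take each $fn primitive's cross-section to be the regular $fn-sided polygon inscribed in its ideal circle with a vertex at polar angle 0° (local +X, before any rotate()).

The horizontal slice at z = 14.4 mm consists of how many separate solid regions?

2

At z = 14.4 mm: the cylinder: section is a regular 8-gon, circumradius r=5.5; the cube at (-1, 9.5) (footprint 21×22.5) is included at this height; Combining (union): the 2 present regions are separate (no shared area or edge), so areas and boundary lengths simply add and each stays a separate island — 2 connected regions. The result has 2 disconnected regions.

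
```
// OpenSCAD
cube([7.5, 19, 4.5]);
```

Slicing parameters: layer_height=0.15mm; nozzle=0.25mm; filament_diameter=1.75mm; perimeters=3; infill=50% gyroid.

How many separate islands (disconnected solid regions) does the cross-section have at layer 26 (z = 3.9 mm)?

At z = 3.9 mm: the 7.5×19 cube contributes its full rectangle. Overall, the cross-section is a single solid region. Island count = 1.

1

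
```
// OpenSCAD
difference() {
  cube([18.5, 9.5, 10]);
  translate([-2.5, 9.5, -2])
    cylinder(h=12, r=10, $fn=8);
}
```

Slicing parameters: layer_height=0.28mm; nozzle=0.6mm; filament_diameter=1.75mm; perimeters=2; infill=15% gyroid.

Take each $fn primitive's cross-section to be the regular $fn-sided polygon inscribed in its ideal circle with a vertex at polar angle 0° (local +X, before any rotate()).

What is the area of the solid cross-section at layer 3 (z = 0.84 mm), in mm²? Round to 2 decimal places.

128.74 mm²

At z = 0.84 mm: the cube (footprint 18.5×9.5) is included at this height (area 175.75 mm²); the r=10 cylinder at (-2.5, 9.5) contributes a regular 8-gon of circumradius 10 (area = (8/2)·10.000²·sin(360°/8) = 282.84 mm²); Subtracting the remaining from the first: starting from the 18.5×9.5 cube (175.75 mm²), the r=10 cylinder at (-2.5, 9.5) partially overlaps it — only the 47.01 mm² overlap (of its 282.84 mm²) is removed, clipping the outline — area = 128.74 mm². Overall, the cross-section is a single solid region. Net area = 128.74 mm².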